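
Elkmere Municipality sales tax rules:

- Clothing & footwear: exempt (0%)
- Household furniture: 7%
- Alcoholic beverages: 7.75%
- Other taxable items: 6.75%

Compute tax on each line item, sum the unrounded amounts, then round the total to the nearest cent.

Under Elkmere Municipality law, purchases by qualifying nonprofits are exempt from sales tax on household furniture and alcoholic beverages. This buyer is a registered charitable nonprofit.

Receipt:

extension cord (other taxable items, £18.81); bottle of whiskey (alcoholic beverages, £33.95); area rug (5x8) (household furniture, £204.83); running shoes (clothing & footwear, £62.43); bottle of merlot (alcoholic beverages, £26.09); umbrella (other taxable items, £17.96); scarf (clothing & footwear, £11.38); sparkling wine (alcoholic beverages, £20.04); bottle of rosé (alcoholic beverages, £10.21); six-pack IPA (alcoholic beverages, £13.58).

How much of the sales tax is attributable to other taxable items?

Extension cord £18.81: other taxable items → 6.75% → £1.269675
Umbrella £17.96: other taxable items → 6.75% → £1.2123
Tax on other taxable items: unrounded sum = £2.481975 → £2.48

£2.48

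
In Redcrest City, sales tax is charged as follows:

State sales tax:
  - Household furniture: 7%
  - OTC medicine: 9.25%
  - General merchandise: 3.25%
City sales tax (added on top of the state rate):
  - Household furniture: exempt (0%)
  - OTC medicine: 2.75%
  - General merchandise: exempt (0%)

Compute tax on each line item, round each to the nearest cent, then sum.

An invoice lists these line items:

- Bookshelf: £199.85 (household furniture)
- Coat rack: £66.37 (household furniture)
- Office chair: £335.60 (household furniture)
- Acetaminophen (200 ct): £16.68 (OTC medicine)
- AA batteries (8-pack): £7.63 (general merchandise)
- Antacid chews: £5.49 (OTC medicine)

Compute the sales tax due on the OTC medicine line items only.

£2.66

Acetaminophen (200 ct) £16.68: OTC medicine → 9.25% + 2.75% city = 12% → £2.00
Antacid chews £5.49: OTC medicine → 9.25% + 2.75% city = 12% → £0.66
Tax on OTC medicine = £2.00 + £0.66 = £2.66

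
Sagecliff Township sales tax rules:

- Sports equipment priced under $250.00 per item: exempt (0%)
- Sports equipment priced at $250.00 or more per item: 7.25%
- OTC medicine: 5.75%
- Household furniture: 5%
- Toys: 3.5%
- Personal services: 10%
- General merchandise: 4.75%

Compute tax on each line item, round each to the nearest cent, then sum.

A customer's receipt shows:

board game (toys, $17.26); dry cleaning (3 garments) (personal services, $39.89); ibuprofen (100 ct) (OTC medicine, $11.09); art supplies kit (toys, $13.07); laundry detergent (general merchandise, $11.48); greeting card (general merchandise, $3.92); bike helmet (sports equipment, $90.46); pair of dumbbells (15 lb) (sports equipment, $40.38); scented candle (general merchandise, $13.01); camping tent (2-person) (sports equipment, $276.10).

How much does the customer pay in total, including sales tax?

Board game $17.26: toys → 3.5% → $0.60
Dry cleaning (3 garments) $39.89: personal services → 10% → $3.99
Ibuprofen (100 ct) $11.09: OTC medicine → 5.75% → $0.64
Art supplies kit $13.07: toys → 3.5% → $0.46
Laundry detergent $11.48: general merchandise → 4.75% → $0.55
Greeting card $3.92: general merchandise → 4.75% → $0.19
Bike helmet $90.46: sports equipment, under $250.00 → 0% → $0.00
Pair of dumbbells (15 lb) $40.38: sports equipment, under $250.00 → 0% → $0.00
Scented candle $13.01: general merchandise → 4.75% → $0.62
Camping tent (2-person) $276.10: sports equipment, $250.00 or more → 7.25% → $20.02
Subtotal = $516.66; tax = $27.07; total due = $543.73

$543.73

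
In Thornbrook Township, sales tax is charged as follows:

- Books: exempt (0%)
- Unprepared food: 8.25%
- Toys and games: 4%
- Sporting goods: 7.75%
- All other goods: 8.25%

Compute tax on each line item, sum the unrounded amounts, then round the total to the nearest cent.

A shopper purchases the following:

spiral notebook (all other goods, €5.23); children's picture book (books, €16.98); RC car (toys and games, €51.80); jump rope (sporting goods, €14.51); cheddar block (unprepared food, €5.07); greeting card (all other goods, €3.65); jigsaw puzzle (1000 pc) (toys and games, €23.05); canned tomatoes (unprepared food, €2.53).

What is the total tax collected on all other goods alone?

Spiral notebook €5.23: all other goods → 8.25% → €0.431475
Greeting card €3.65: all other goods → 8.25% → €0.301125
Tax on all other goods: unrounded sum = €0.7326 → €0.73

€0.73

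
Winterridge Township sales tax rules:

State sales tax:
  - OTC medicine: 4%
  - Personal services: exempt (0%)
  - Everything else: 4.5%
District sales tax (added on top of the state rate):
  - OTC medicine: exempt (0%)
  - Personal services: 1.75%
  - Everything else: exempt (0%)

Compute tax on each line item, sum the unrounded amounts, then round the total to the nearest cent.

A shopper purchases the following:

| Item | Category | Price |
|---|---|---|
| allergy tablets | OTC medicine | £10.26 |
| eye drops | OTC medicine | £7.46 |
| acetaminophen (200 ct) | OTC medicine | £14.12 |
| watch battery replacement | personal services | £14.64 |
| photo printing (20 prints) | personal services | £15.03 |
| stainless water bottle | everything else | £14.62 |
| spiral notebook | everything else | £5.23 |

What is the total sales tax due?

£2.69

Allergy tablets £10.26: OTC medicine → 4% + 0% district = 4% → £0.4104
Eye drops £7.46: OTC medicine → 4% + 0% district = 4% → £0.2984
Acetaminophen (200 ct) £14.12: OTC medicine → 4% + 0% district = 4% → £0.5648
Watch battery replacement £14.64: personal services → 0% + 1.75% district = 1.75% → £0.2562
Photo printing (20 prints) £15.03: personal services → 0% + 1.75% district = 1.75% → £0.263025
Stainless water bottle £14.62: everything else → 4.5% + 0% district = 4.5% → £0.6579
Spiral notebook £5.23: everything else → 4.5% + 0% district = 4.5% → £0.23535
Unrounded tax sum = £2.686075 → £2.69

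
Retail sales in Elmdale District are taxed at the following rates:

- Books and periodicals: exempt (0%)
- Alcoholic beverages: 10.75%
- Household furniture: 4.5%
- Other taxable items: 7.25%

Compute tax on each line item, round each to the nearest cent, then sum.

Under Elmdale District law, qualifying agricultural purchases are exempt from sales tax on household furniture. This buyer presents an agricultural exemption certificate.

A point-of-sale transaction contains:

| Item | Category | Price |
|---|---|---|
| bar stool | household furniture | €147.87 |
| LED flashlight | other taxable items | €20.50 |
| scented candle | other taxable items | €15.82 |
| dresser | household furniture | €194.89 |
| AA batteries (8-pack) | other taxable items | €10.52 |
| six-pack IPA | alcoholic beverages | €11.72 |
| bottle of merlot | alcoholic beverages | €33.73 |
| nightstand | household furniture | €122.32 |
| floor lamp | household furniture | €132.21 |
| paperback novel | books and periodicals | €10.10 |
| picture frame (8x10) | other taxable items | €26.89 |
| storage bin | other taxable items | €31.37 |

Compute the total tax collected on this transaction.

Bar stool €147.87: household furniture, buyer-exempt → 0% → €0.00
LED flashlight €20.50: other taxable items → 7.25% → €1.49
Scented candle €15.82: other taxable items → 7.25% → €1.15
Dresser €194.89: household furniture, buyer-exempt → 0% → €0.00
AA batteries (8-pack) €10.52: other taxable items → 7.25% → €0.76
Six-pack IPA €11.72: alcoholic beverages → 10.75% → €1.26
Bottle of merlot €33.73: alcoholic beverages → 10.75% → €3.63
Nightstand €122.32: household furniture, buyer-exempt → 0% → €0.00
Floor lamp €132.21: household furniture, buyer-exempt → 0% → €0.00
Paperback novel €10.10: books and periodicals → 0% → €0.00
Picture frame (8x10) €26.89: other taxable items → 7.25% → €1.95
Storage bin €31.37: other taxable items → 7.25% → €2.27
Total tax = €1.49 + €1.15 + €0.76 + €1.26 + €3.63 + €1.95 + €2.27 = €12.51

€12.51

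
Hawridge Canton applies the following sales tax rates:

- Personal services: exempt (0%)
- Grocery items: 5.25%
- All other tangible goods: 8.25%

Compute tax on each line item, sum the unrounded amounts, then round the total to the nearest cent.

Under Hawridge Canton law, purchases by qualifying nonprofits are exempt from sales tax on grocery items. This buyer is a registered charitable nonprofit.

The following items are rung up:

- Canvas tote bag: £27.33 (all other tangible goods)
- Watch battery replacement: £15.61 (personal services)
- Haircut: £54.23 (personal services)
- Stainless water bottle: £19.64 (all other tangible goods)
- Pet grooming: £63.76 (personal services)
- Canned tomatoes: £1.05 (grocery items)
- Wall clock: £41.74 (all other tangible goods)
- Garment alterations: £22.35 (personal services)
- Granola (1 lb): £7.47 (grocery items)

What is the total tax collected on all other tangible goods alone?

£7.32

Canvas tote bag £27.33: all other tangible goods → 8.25% → £2.254725
Stainless water bottle £19.64: all other tangible goods → 8.25% → £1.6203
Wall clock £41.74: all other tangible goods → 8.25% → £3.44355
Tax on all other tangible goods: unrounded sum = £7.318575 → £7.32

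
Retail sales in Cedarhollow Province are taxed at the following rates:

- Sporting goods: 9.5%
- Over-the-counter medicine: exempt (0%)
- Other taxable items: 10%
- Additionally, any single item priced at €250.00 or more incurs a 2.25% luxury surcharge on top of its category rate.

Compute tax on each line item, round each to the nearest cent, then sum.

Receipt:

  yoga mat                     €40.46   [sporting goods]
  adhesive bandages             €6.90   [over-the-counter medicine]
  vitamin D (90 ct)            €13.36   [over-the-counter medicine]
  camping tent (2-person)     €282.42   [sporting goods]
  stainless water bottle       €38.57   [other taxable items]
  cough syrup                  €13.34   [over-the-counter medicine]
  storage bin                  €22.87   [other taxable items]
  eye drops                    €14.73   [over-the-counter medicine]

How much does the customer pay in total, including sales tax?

Yoga mat €40.46: sporting goods → 9.5% → €3.84
Adhesive bandages €6.90: over-the-counter medicine → 0% → €0.00
Vitamin D (90 ct) €13.36: over-the-counter medicine → 0% → €0.00
Camping tent (2-person) €282.42: sporting goods → 9.5% + 2.25% surcharge = 11.75% → €33.18
Stainless water bottle €38.57: other taxable items → 10% → €3.86
Cough syrup €13.34: over-the-counter medicine → 0% → €0.00
Storage bin €22.87: other taxable items → 10% → €2.29
Eye drops €14.73: over-the-counter medicine → 0% → €0.00
Subtotal = €432.65; tax = €43.17; total due = €475.82

€475.82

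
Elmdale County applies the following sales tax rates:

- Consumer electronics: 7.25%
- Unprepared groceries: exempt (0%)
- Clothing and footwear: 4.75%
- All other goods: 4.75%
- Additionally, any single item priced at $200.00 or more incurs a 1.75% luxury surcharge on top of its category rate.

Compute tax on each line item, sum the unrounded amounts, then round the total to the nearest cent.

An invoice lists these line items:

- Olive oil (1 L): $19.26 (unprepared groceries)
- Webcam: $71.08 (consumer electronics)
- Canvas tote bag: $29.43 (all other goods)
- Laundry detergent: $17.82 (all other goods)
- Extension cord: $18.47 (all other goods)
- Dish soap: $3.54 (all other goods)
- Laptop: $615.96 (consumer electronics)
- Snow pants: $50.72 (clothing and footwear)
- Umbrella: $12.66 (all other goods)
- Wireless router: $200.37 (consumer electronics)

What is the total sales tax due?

$84.92

Olive oil (1 L) $19.26: unprepared groceries → 0% → $0.00
Webcam $71.08: consumer electronics → 7.25% → $5.1533
Canvas tote bag $29.43: all other goods → 4.75% → $1.397925
Laundry detergent $17.82: all other goods → 4.75% → $0.84645
Extension cord $18.47: all other goods → 4.75% → $0.877325
Dish soap $3.54: all other goods → 4.75% → $0.16815
Laptop $615.96: consumer electronics → 7.25% + 1.75% surcharge = 9% → $55.4364
Snow pants $50.72: clothing and footwear → 4.75% → $2.4092
Umbrella $12.66: all other goods → 4.75% → $0.60135
Wireless router $200.37: consumer electronics → 7.25% + 1.75% surcharge = 9% → $18.0333
Unrounded tax sum = $84.9234 → $84.92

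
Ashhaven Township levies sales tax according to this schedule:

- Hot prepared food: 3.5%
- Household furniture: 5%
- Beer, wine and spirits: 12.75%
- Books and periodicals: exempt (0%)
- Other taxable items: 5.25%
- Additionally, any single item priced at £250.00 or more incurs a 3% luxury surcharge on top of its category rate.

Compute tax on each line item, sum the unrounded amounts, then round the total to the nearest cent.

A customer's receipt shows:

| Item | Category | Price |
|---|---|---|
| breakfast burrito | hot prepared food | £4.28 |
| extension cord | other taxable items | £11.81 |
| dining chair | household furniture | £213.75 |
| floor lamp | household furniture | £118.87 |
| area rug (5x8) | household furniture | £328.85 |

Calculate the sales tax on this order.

£43.71

Breakfast burrito £4.28: hot prepared food → 3.5% → £0.1498
Extension cord £11.81: other taxable items → 5.25% → £0.620025
Dining chair £213.75: household furniture → 5% → £10.6875
Floor lamp £118.87: household furniture → 5% → £5.9435
Area rug (5x8) £328.85: household furniture → 5% + 3% surcharge = 8% → £26.308
Unrounded tax sum = £43.708825 → £43.71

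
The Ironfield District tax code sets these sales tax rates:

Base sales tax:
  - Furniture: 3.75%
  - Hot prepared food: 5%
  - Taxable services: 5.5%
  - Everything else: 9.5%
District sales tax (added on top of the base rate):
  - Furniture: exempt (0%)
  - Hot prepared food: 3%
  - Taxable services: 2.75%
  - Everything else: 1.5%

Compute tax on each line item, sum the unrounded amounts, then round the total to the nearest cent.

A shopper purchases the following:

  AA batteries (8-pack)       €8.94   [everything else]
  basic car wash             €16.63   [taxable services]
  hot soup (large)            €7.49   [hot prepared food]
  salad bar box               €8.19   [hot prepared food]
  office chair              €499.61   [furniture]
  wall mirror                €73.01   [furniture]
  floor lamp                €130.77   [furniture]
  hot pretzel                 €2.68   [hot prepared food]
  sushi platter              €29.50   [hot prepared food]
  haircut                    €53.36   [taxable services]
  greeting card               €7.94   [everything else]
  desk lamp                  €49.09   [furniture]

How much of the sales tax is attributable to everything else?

AA batteries (8-pack) €8.94: everything else → 9.5% + 1.5% district = 11% → €0.9834
Greeting card €7.94: everything else → 9.5% + 1.5% district = 11% → €0.8734
Tax on everything else: unrounded sum = €1.8568 → €1.86

€1.86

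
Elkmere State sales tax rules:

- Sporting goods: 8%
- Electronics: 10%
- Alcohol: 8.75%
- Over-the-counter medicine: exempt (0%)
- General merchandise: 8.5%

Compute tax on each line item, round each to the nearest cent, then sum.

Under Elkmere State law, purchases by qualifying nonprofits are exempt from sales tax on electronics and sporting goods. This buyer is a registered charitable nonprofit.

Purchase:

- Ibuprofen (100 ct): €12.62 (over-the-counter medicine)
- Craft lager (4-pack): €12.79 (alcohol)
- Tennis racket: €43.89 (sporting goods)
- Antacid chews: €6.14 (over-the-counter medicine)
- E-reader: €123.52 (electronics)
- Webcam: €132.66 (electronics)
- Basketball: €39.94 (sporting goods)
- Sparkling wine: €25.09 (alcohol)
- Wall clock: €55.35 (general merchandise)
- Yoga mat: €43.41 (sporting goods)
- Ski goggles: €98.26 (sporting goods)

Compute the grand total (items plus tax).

€601.69

Ibuprofen (100 ct) €12.62: over-the-counter medicine → 0% → €0.00
Craft lager (4-pack) €12.79: alcohol → 8.75% → €1.12
Tennis racket €43.89: sporting goods, buyer-exempt → 0% → €0.00
Antacid chews €6.14: over-the-counter medicine → 0% → €0.00
E-reader €123.52: electronics, buyer-exempt → 0% → €0.00
Webcam €132.66: electronics, buyer-exempt → 0% → €0.00
Basketball €39.94: sporting goods, buyer-exempt → 0% → €0.00
Sparkling wine €25.09: alcohol → 8.75% → €2.20
Wall clock €55.35: general merchandise → 8.5% → €4.70
Yoga mat €43.41: sporting goods, buyer-exempt → 0% → €0.00
Ski goggles €98.26: sporting goods, buyer-exempt → 0% → €0.00
Subtotal = €593.67; tax = €8.02; total due = €601.69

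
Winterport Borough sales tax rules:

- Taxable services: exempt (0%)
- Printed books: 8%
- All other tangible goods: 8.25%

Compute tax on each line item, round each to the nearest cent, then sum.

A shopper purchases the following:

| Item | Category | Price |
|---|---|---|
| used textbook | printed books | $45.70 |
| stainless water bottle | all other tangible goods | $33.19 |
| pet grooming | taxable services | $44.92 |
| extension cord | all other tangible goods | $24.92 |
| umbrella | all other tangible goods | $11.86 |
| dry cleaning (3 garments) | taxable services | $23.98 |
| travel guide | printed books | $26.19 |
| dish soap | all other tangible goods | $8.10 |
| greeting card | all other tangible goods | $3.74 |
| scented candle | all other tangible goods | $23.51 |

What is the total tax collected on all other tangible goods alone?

Stainless water bottle $33.19: all other tangible goods → 8.25% → $2.74
Extension cord $24.92: all other tangible goods → 8.25% → $2.06
Umbrella $11.86: all other tangible goods → 8.25% → $0.98
Dish soap $8.10: all other tangible goods → 8.25% → $0.67
Greeting card $3.74: all other tangible goods → 8.25% → $0.31
Scented candle $23.51: all other tangible goods → 8.25% → $1.94
Tax on all other tangible goods = $2.74 + $2.06 + $0.98 + $0.67 + $0.31 + $1.94 = $8.70

$8.70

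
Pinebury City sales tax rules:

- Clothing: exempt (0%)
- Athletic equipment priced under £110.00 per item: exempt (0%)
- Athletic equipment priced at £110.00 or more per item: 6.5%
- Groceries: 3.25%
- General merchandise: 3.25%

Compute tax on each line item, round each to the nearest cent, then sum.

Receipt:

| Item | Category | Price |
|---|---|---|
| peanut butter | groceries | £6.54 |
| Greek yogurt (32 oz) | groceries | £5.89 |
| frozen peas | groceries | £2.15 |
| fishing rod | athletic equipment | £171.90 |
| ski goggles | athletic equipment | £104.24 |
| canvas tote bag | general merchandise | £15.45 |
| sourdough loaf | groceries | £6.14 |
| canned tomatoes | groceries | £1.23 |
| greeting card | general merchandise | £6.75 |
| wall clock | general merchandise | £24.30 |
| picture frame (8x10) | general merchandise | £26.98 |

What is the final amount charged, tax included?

Peanut butter £6.54: groceries → 3.25% → £0.21
Greek yogurt (32 oz) £5.89: groceries → 3.25% → £0.19
Frozen peas £2.15: groceries → 3.25% → £0.07
Fishing rod £171.90: athletic equipment, £110.00 or more → 6.5% → £11.17
Ski goggles £104.24: athletic equipment, under £110.00 → 0% → £0.00
Canvas tote bag £15.45: general merchandise → 3.25% → £0.50
Sourdough loaf £6.14: groceries → 3.25% → £0.20
Canned tomatoes £1.23: groceries → 3.25% → £0.04
Greeting card £6.75: general merchandise → 3.25% → £0.22
Wall clock £24.30: general merchandise → 3.25% → £0.79
Picture frame (8x10) £26.98: general merchandise → 3.25% → £0.88
Subtotal = £371.57; tax = £14.27; total due = £385.84

£385.84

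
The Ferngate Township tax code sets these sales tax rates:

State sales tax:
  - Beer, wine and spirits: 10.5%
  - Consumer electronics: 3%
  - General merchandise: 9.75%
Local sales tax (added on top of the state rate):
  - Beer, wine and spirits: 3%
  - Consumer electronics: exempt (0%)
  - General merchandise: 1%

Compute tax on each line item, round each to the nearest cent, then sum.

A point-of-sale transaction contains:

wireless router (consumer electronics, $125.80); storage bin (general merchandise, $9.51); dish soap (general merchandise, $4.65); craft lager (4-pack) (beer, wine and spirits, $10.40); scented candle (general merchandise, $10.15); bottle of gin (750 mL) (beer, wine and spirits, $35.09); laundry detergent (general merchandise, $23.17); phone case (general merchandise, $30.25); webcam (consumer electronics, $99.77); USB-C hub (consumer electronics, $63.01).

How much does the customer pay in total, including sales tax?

$434.94

Wireless router $125.80: consumer electronics → 3% + 0% local = 3% → $3.77
Storage bin $9.51: general merchandise → 9.75% + 1% local = 10.75% → $1.02
Dish soap $4.65: general merchandise → 9.75% + 1% local = 10.75% → $0.50
Craft lager (4-pack) $10.40: beer, wine and spirits → 10.5% + 3% local = 13.5% → $1.40
Scented candle $10.15: general merchandise → 9.75% + 1% local = 10.75% → $1.09
Bottle of gin (750 mL) $35.09: beer, wine and spirits → 10.5% + 3% local = 13.5% → $4.74
Laundry detergent $23.17: general merchandise → 9.75% + 1% local = 10.75% → $2.49
Phone case $30.25: general merchandise → 9.75% + 1% local = 10.75% → $3.25
Webcam $99.77: consumer electronics → 3% + 0% local = 3% → $2.99
USB-C hub $63.01: consumer electronics → 3% + 0% local = 3% → $1.89
Subtotal = $411.80; tax = $23.14; total due = $434.94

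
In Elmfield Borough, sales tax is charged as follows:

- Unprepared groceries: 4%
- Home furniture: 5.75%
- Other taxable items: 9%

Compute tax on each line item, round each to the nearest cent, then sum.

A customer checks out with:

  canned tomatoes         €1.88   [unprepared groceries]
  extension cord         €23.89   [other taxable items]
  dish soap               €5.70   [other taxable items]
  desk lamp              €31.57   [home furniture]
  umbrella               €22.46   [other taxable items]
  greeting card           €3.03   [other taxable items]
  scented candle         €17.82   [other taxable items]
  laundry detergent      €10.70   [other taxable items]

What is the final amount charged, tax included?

€126.46

Canned tomatoes €1.88: unprepared groceries → 4% → €0.08
Extension cord €23.89: other taxable items → 9% → €2.15
Dish soap €5.70: other taxable items → 9% → €0.51
Desk lamp €31.57: home furniture → 5.75% → €1.82
Umbrella €22.46: other taxable items → 9% → €2.02
Greeting card €3.03: other taxable items → 9% → €0.27
Scented candle €17.82: other taxable items → 9% → €1.60
Laundry detergent €10.70: other taxable items → 9% → €0.96
Subtotal = €117.05; tax = €9.41; total due = €126.46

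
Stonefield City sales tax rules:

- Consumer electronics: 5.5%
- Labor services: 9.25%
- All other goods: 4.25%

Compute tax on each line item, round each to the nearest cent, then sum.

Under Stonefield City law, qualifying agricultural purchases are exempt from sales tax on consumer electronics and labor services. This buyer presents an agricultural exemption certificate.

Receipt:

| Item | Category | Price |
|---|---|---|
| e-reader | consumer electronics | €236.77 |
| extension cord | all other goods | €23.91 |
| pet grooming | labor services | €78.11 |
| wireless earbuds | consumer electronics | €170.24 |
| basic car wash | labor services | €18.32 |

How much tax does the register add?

€1.02

E-reader €236.77: consumer electronics, buyer-exempt → 0% → €0.00
Extension cord €23.91: all other goods → 4.25% → €1.02
Pet grooming €78.11: labor services, buyer-exempt → 0% → €0.00
Wireless earbuds €170.24: consumer electronics, buyer-exempt → 0% → €0.00
Basic car wash €18.32: labor services, buyer-exempt → 0% → €0.00
Total tax = €1.02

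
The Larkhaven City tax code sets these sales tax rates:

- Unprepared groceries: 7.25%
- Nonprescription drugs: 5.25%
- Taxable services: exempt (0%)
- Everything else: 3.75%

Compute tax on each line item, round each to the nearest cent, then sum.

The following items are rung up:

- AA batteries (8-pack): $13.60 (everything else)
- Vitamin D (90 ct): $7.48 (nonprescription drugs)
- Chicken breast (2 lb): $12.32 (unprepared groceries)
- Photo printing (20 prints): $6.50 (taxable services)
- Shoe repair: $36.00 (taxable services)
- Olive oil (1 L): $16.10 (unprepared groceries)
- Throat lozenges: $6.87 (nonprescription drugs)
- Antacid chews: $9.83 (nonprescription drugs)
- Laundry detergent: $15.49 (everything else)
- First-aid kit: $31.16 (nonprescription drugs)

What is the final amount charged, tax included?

AA batteries (8-pack) $13.60: everything else → 3.75% → $0.51
Vitamin D (90 ct) $7.48: nonprescription drugs → 5.25% → $0.39
Chicken breast (2 lb) $12.32: unprepared groceries → 7.25% → $0.89
Photo printing (20 prints) $6.50: taxable services → 0% → $0.00
Shoe repair $36.00: taxable services → 0% → $0.00
Olive oil (1 L) $16.10: unprepared groceries → 7.25% → $1.17
Throat lozenges $6.87: nonprescription drugs → 5.25% → $0.36
Antacid chews $9.83: nonprescription drugs → 5.25% → $0.52
Laundry detergent $15.49: everything else → 3.75% → $0.58
First-aid kit $31.16: nonprescription drugs → 5.25% → $1.64
Subtotal = $155.35; tax = $6.06; total due = $161.41

$161.41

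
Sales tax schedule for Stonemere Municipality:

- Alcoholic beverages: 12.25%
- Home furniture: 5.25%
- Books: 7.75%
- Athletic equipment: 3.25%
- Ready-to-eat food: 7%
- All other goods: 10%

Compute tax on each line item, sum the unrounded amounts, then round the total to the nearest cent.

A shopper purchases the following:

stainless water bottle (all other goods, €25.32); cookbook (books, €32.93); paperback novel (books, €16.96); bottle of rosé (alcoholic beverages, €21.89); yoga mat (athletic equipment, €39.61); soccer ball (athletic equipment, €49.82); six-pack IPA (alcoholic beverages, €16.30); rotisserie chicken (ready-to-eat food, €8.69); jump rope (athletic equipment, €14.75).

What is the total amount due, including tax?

Stainless water bottle €25.32: all other goods → 10% → €2.532
Cookbook €32.93: books → 7.75% → €2.552075
Paperback novel €16.96: books → 7.75% → €1.3144
Bottle of rosé €21.89: alcoholic beverages → 12.25% → €2.681525
Yoga mat €39.61: athletic equipment → 3.25% → €1.287325
Soccer ball €49.82: athletic equipment → 3.25% → €1.61915
Six-pack IPA €16.30: alcoholic beverages → 12.25% → €1.99675
Rotisserie chicken €8.69: ready-to-eat food → 7% → €0.6083
Jump rope €14.75: athletic equipment → 3.25% → €0.479375
Subtotal = €226.27; unrounded tax = €15.0709 → €15.07; total due = €241.34

€241.34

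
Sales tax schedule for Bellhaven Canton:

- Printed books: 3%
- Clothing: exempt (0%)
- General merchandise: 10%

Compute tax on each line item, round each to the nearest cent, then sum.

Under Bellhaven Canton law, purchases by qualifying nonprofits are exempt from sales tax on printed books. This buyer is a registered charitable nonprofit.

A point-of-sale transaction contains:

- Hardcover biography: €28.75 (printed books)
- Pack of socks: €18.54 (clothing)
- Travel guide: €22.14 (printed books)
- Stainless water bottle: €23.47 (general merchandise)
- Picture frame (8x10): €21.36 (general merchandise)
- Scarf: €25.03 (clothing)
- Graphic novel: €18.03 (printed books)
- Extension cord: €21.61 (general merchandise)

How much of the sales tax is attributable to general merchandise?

Stainless water bottle €23.47: general merchandise → 10% → €2.35
Picture frame (8x10) €21.36: general merchandise → 10% → €2.14
Extension cord €21.61: general merchandise → 10% → €2.16
Tax on general merchandise = €2.35 + €2.14 + €2.16 = €6.65

€6.65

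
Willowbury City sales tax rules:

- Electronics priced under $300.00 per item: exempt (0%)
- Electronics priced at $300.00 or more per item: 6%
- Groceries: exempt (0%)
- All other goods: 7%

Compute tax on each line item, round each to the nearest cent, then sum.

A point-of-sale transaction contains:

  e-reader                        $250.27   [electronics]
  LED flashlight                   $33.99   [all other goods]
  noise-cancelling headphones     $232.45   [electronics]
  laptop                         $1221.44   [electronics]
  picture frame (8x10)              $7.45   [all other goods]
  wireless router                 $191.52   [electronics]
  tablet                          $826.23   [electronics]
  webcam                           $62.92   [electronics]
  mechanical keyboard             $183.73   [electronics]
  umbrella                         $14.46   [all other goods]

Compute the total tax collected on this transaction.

E-reader $250.27: electronics, under $300.00 → 0% → $0.00
LED flashlight $33.99: all other goods → 7% → $2.38
Noise-cancelling headphones $232.45: electronics, under $300.00 → 0% → $0.00
Laptop $1221.44: electronics, $300.00 or more → 6% → $73.29
Picture frame (8x10) $7.45: all other goods → 7% → $0.52
Wireless router $191.52: electronics, under $300.00 → 0% → $0.00
Tablet $826.23: electronics, $300.00 or more → 6% → $49.57
Webcam $62.92: electronics, under $300.00 → 0% → $0.00
Mechanical keyboard $183.73: electronics, under $300.00 → 0% → $0.00
Umbrella $14.46: all other goods → 7% → $1.01
Total tax = $2.38 + $73.29 + $0.52 + $49.57 + $1.01 = $126.77

$126.77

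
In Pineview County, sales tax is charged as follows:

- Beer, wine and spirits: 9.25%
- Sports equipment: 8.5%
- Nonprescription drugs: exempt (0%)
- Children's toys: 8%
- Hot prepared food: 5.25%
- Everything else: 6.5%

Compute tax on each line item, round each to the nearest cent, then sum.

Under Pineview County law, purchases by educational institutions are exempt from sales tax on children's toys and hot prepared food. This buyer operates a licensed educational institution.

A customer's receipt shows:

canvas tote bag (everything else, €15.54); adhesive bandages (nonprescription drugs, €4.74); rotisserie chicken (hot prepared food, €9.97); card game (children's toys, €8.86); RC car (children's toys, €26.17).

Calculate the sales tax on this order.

€1.01

Canvas tote bag €15.54: everything else → 6.5% → €1.01
Adhesive bandages €4.74: nonprescription drugs → 0% → €0.00
Rotisserie chicken €9.97: hot prepared food, buyer-exempt → 0% → €0.00
Card game €8.86: children's toys, buyer-exempt → 0% → €0.00
RC car €26.17: children's toys, buyer-exempt → 0% → €0.00
Total tax = €1.01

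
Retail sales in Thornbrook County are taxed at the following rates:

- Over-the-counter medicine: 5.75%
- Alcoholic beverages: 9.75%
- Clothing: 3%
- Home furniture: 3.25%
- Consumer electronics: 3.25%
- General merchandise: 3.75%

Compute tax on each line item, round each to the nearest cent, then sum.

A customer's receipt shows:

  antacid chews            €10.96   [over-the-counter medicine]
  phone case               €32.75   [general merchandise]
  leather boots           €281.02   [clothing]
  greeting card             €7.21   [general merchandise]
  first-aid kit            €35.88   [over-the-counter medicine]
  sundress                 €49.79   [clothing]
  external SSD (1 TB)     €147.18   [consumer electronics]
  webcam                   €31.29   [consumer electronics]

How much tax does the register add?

Antacid chews €10.96: over-the-counter medicine → 5.75% → €0.63
Phone case €32.75: general merchandise → 3.75% → €1.23
Leather boots €281.02: clothing → 3% → €8.43
Greeting card €7.21: general merchandise → 3.75% → €0.27
First-aid kit €35.88: over-the-counter medicine → 5.75% → €2.06
Sundress €49.79: clothing → 3% → €1.49
External SSD (1 TB) €147.18: consumer electronics → 3.25% → €4.78
Webcam €31.29: consumer electronics → 3.25% → €1.02
Total tax = €0.63 + €1.23 + €8.43 + €0.27 + €2.06 + €1.49 + €4.78 + €1.02 = €19.91

€19.91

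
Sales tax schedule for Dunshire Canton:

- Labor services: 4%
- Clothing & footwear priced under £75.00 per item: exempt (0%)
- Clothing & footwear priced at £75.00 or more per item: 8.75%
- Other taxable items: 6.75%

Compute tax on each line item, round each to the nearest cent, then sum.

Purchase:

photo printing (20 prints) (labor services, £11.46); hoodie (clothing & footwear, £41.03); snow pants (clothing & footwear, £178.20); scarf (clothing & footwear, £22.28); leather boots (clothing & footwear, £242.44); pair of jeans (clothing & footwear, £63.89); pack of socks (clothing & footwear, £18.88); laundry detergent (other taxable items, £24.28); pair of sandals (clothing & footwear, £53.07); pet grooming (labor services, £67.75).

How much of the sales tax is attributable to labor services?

£3.17

Photo printing (20 prints) £11.46: labor services → 4% → £0.46
Pet grooming £67.75: labor services → 4% → £2.71
Tax on labor services = £0.46 + £2.71 = £3.17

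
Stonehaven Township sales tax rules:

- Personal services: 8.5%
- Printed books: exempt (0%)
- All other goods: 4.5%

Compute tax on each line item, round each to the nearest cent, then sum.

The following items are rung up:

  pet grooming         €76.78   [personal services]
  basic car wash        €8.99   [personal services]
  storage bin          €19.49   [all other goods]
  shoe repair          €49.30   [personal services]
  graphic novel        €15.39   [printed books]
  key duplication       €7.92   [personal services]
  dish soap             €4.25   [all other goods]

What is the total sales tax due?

Pet grooming €76.78: personal services → 8.5% → €6.53
Basic car wash €8.99: personal services → 8.5% → €0.76
Storage bin €19.49: all other goods → 4.5% → €0.88
Shoe repair €49.30: personal services → 8.5% → €4.19
Graphic novel €15.39: printed books → 0% → €0.00
Key duplication €7.92: personal services → 8.5% → €0.67
Dish soap €4.25: all other goods → 4.5% → €0.19
Total tax = €6.53 + €0.76 + €0.88 + €4.19 + €0.67 + €0.19 = €13.22

€13.22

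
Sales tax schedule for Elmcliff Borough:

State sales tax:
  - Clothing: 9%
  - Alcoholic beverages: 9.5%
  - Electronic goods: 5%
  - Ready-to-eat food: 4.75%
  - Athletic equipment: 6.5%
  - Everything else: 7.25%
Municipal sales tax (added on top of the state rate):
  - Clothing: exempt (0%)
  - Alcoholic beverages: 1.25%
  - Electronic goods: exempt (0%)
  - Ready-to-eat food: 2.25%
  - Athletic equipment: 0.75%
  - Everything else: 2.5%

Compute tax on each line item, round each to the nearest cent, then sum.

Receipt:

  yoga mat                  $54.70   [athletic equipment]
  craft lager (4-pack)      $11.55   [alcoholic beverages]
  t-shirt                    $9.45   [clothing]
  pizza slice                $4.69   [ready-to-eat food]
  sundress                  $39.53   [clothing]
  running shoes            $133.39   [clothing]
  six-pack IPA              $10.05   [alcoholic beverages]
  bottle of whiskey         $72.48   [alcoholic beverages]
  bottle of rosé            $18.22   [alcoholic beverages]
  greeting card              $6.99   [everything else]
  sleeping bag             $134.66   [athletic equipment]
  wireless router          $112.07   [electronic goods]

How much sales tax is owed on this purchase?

Yoga mat $54.70: athletic equipment → 6.5% + 0.75% municipal = 7.25% → $3.97
Craft lager (4-pack) $11.55: alcoholic beverages → 9.5% + 1.25% municipal = 10.75% → $1.24
T-shirt $9.45: clothing → 9% + 0% municipal = 9% → $0.85
Pizza slice $4.69: ready-to-eat food → 4.75% + 2.25% municipal = 7% → $0.33
Sundress $39.53: clothing → 9% + 0% municipal = 9% → $3.56
Running shoes $133.39: clothing → 9% + 0% municipal = 9% → $12.01
Six-pack IPA $10.05: alcoholic beverages → 9.5% + 1.25% municipal = 10.75% → $1.08
Bottle of whiskey $72.48: alcoholic beverages → 9.5% + 1.25% municipal = 10.75% → $7.79
Bottle of rosé $18.22: alcoholic beverages → 9.5% + 1.25% municipal = 10.75% → $1.96
Greeting card $6.99: everything else → 7.25% + 2.5% municipal = 9.75% → $0.68
Sleeping bag $134.66: athletic equipment → 6.5% + 0.75% municipal = 7.25% → $9.76
Wireless router $112.07: electronic goods → 5% + 0% municipal = 5% → $5.60
Total tax = $3.97 + $1.24 + $0.85 + $0.33 + $3.56 + $12.01 + $1.08 + $7.79 + $1.96 + $0.68 + $9.76 + $5.60 = $48.83

$48.83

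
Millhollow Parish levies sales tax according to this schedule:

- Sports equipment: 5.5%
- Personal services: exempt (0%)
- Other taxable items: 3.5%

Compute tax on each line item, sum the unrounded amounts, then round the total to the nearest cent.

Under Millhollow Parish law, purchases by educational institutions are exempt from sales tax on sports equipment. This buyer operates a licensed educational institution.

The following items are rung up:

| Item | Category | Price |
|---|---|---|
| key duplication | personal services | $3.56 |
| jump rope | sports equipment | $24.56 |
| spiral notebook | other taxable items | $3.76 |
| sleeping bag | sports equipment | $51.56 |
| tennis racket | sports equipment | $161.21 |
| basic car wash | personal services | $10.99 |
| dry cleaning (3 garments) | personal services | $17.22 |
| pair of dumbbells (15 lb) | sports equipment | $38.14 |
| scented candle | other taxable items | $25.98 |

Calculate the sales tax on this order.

Key duplication $3.56: personal services → 0% → $0.00
Jump rope $24.56: sports equipment, buyer-exempt → 0% → $0.00
Spiral notebook $3.76: other taxable items → 3.5% → $0.1316
Sleeping bag $51.56: sports equipment, buyer-exempt → 0% → $0.00
Tennis racket $161.21: sports equipment, buyer-exempt → 0% → $0.00
Basic car wash $10.99: personal services → 0% → $0.00
Dry cleaning (3 garments) $17.22: personal services → 0% → $0.00
Pair of dumbbells (15 lb) $38.14: sports equipment, buyer-exempt → 0% → $0.00
Scented candle $25.98: other taxable items → 3.5% → $0.9093
Unrounded tax sum = $1.0409 → $1.04

$1.04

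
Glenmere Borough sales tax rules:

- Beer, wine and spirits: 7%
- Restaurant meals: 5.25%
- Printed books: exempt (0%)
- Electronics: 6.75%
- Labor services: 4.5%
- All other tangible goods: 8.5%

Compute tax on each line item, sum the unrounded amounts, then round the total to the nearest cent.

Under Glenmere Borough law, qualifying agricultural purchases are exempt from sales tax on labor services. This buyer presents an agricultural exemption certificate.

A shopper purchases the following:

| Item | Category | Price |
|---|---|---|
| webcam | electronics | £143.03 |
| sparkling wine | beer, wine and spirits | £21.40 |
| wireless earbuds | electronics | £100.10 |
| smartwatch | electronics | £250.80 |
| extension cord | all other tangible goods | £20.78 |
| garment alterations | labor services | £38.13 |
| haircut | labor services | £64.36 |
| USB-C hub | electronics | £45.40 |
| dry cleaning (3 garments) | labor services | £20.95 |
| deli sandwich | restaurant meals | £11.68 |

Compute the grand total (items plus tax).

£756.91

Webcam £143.03: electronics → 6.75% → £9.654525
Sparkling wine £21.40: beer, wine and spirits → 7% → £1.498
Wireless earbuds £100.10: electronics → 6.75% → £6.75675
Smartwatch £250.80: electronics → 6.75% → £16.929
Extension cord £20.78: all other tangible goods → 8.5% → £1.7663
Garment alterations £38.13: labor services, buyer-exempt → 0% → £0.00
Haircut £64.36: labor services, buyer-exempt → 0% → £0.00
USB-C hub £45.40: electronics → 6.75% → £3.0645
Dry cleaning (3 garments) £20.95: labor services, buyer-exempt → 0% → £0.00
Deli sandwich £11.68: restaurant meals → 5.25% → £0.6132
Subtotal = £716.63; unrounded tax = £40.282275 → £40.28; total due = £756.91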